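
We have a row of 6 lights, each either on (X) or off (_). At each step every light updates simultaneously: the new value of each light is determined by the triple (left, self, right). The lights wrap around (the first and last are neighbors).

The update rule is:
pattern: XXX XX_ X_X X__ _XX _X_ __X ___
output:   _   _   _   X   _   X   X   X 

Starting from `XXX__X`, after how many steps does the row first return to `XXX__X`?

2

step 1: ___XX_
step 2: XXX__X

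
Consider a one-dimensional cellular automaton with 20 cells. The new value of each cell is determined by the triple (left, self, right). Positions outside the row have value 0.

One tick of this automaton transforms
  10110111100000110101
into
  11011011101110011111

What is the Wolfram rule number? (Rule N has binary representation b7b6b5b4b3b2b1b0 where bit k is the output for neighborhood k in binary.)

position 6: 111 → 1  (bit 7 = 1)
position 3: 110 → 1  (bit 6 = 1)
position 1: 101 → 1  (bit 5 = 1)
position 9: 100 → 0  (bit 4 = 0)
position 2: 011 → 0  (bit 3 = 0)
position 0: 010 → 1  (bit 2 = 1)
position 13: 001 → 0  (bit 1 = 0)
position 10: 000 → 1  (bit 0 = 1)
bits b7..b0 = 11100101 = 229

229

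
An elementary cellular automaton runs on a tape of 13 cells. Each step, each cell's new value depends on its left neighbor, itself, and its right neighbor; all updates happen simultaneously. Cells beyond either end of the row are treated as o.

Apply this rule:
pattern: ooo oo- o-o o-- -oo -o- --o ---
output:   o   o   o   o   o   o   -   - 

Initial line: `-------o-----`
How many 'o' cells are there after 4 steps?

9

o------oo----
oo-----ooo---
ooo----oooo--
oooo---ooooo-
count of o: 9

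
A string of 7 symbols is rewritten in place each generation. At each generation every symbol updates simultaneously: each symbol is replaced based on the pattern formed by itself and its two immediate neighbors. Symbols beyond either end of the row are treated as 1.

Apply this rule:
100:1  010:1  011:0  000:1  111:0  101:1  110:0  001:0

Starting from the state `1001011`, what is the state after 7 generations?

0100100

0101100
1110010
0001011
1101100
0010010
1011011
0100100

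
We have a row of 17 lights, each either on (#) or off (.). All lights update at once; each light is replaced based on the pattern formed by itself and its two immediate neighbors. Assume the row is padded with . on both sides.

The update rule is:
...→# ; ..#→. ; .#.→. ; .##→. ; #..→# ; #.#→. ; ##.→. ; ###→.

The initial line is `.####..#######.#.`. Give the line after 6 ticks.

.....#..........#
####..#########..
....#..........##
###..#########...
...#..........###
##..#########....

##..#########....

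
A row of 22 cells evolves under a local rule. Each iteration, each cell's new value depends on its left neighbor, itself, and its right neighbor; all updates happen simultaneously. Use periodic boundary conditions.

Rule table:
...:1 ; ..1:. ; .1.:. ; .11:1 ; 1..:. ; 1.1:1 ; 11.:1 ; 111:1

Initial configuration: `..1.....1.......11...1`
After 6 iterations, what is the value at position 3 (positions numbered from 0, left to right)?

1

....111...11111.11.1..
111.111.1.111111111..1
11111111.1111111111..1
1111111111111111111..1
1111111111111111111..1  (fixed point — unchanged through iteration 6)
position 3 holds 1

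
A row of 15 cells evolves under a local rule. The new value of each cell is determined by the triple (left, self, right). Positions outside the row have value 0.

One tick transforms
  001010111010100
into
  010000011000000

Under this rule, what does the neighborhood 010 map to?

0

At position 2 the neighborhood is 010; the next row has 0 there.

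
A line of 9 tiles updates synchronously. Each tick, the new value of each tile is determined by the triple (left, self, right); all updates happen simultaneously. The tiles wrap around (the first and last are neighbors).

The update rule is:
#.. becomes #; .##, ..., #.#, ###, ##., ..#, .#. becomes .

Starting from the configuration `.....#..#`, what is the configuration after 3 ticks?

..#.....#

#.....#..
.#.....#.
..#.....#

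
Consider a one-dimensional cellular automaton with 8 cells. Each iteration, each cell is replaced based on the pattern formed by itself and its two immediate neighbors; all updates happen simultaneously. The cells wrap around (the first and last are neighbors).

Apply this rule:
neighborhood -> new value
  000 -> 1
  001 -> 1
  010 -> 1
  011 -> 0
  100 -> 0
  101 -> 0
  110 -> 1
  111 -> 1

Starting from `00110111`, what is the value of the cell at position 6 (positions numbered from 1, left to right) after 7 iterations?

1

01010011
01010101
01010101  (fixed point — unchanged through iteration 7)
position 6 holds 1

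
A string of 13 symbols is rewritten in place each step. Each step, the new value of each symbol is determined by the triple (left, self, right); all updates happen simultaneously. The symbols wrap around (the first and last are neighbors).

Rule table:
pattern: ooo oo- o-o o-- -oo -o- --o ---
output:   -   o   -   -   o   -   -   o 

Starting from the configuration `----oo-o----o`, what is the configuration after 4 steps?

-oo-oo-o-oo-o

-oo-oo---oo--
-oo-oo-o-oo-o
-oo-oo---oo--  (repeats step 1; period 2)
step 4: -oo-oo-o-oo-o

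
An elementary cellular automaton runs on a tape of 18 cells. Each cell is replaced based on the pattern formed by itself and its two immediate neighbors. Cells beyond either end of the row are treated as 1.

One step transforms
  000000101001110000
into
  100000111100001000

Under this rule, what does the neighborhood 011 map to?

0

At position 11 the neighborhood is 011; the next row has 0 there.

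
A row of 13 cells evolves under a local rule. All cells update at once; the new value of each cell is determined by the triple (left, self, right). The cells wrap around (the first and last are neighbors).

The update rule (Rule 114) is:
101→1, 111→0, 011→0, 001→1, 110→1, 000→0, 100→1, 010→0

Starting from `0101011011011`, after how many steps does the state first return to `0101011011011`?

1010101101101
1101010110110
0110101011011
1011010101101
1101101010110
0110110101011
1011011010101
1101101101010
0110110110101
1011011011010
0101101101101
1010110110110
0101011011011

13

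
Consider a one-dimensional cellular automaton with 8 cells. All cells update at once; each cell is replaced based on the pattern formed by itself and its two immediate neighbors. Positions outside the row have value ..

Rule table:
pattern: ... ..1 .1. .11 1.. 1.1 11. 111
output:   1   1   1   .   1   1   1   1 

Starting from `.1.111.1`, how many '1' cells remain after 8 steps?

step 1: 111.1111
step 2: .111.111
step 3: 1.111.11
step 4: 11.111.1
step 5: .11.1111
step 6: 1.11.111
step 7: 11.11.11
step 8: .11.11.1
count of 1: 5

5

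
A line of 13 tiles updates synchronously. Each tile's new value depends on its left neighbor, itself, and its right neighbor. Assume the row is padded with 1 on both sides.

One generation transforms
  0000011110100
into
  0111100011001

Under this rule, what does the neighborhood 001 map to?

At position 4 the neighborhood is 001; the next row has 1 there.

1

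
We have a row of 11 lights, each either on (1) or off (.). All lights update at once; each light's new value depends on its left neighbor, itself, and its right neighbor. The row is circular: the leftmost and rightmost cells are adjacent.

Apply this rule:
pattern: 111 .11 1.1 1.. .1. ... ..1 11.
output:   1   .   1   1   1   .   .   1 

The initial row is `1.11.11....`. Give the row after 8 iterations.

1.11...11.1

iteration 1: 11.11.11...
iteration 2: .11.11.11..
iteration 3: ..11.11.11.
iteration 4: ...11.11.11
iteration 5: 1...11.11.1
iteration 6: 11...11.11.
iteration 7: .11...11.11
iteration 8: 1.11...11.1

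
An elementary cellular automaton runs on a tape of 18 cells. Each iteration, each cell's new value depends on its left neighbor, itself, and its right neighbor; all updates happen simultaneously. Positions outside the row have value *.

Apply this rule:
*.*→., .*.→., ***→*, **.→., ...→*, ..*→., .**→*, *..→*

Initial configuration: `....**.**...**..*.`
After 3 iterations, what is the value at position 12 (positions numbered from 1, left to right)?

*

***.*..*.**.*.*...
**...*...*.....**.
*.**..**..****.*..
position 12 holds *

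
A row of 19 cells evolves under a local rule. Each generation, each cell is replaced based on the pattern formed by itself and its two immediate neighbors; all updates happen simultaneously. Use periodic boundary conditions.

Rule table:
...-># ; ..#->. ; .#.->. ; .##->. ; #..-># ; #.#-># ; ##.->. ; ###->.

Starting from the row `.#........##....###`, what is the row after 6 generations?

.......##....###..#

#.#######...###....
.#.......##....###.
..######...###....#
#.......##....###..
.######...###....#.
.......##....###..#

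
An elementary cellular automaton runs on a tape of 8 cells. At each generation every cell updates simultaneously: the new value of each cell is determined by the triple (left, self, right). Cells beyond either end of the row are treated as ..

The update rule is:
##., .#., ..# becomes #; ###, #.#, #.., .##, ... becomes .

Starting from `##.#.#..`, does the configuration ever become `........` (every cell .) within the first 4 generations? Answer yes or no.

no

generation 1: .#.#.#..
generation 2: ##.#.#..  (repeats generation 0; period 2)
generation 4: ##.#.#..
generation 4 is ##.#.#.., still not uniform .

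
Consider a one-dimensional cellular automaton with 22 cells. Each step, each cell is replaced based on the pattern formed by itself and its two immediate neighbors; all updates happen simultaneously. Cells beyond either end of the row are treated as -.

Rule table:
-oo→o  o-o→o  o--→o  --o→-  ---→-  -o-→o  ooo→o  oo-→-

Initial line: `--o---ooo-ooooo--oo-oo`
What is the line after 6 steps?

step 1: --oo--oo-ooooo-o-o-oo-
step 2: --o-o-o-ooooo-oooooo-o
step 3: --oooooooooo-oooooo-oo
step 4: --ooooooooo-oooooo-oo-
step 5: --oooooooo-oooooo-oo-o
step 6: --ooooooo-oooooo-oo-oo

--ooooooo-oooooo-oo-oo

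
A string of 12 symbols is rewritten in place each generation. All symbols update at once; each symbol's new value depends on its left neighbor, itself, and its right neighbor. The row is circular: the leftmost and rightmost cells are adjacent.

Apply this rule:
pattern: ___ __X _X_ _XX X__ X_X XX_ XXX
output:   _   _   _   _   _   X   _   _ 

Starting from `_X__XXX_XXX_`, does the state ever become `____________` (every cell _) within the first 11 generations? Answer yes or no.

_______X____
____________
all cells are _ at generation 2

yes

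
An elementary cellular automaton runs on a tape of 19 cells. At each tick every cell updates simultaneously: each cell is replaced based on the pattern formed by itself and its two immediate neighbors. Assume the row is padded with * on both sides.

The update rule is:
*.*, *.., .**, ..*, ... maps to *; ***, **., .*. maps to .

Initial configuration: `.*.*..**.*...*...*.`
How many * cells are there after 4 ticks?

*.*.***.*.***.***.*
.*.**..*.**..**..**
*.**.**.**.***.***.
.**.**.**.**..**..*
count of *: 11

11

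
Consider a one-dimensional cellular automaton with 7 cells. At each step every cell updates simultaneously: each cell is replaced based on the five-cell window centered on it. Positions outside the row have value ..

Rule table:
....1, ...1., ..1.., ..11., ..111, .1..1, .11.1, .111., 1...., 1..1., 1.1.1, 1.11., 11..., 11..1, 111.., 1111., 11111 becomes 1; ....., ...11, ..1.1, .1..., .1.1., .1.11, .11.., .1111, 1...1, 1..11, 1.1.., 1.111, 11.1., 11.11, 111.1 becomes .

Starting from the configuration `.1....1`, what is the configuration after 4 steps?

...111.

11.1111
11...11
1.1..1.
...111.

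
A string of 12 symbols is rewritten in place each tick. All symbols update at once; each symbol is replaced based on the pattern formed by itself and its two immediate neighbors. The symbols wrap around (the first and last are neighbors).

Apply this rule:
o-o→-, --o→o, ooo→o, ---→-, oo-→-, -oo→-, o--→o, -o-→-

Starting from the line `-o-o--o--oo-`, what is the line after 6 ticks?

-o--------o-

tick 1: o---oo-oo--o
tick 2: -o-o-----oo-
tick 3: o---o---o--o
tick 4: -o-o-o-o-oo-
tick 5: o----------o
tick 6: -o--------o-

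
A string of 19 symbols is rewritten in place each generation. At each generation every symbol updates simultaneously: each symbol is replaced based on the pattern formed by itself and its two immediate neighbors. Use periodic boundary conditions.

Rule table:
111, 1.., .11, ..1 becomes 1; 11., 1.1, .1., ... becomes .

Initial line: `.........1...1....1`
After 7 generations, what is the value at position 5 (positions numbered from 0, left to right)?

1.......1.1.1.1..1.
.1.....1.......11..
1.1...1.1.....11.1.
...1.1...1...11....
..1...1.1.1.11.1...
.1.1.1......1...1..
1.....1....1.1.1.1.
position 5 holds .

.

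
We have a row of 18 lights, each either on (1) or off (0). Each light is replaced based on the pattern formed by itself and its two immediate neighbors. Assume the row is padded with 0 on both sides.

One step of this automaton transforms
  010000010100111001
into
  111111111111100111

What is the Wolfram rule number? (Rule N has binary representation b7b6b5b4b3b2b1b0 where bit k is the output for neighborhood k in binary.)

position 13: 111 → 0  (bit 7 = 0)
position 14: 110 → 0  (bit 6 = 0)
position 8: 101 → 1  (bit 5 = 1)
position 2: 100 → 1  (bit 4 = 1)
position 12: 011 → 1  (bit 3 = 1)
position 1: 010 → 1  (bit 2 = 1)
position 0: 001 → 1  (bit 1 = 1)
position 3: 000 → 1  (bit 0 = 1)
bits b7..b0 = 00111111 = 63

63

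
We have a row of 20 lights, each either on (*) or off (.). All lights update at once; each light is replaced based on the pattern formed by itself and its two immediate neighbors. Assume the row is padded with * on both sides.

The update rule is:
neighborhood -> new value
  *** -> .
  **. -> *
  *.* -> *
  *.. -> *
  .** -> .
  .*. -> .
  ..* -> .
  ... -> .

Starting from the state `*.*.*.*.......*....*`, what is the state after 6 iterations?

*.**.**.*.*.*.......

iteration 1: **.*.*.*.......*....
iteration 2: .**.*.*.*.......*...
iteration 3: *.**.*.*.*.......*..
iteration 4: **.**.*.*.*.......*.
iteration 5: .**.**.*.*.*.......*
iteration 6: *.**.**.*.*.*.......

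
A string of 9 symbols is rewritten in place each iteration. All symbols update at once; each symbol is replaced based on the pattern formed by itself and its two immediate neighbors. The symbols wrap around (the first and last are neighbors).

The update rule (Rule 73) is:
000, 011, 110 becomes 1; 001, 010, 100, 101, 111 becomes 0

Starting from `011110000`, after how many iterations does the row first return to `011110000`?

3

iteration 1: 010010111
iteration 2: 000000101
iteration 3: 011110000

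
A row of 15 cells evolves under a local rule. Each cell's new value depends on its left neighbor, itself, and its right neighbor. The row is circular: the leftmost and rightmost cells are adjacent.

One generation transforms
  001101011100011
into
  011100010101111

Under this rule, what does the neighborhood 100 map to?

0

At position 0 the neighborhood is 100; the next row has 0 there.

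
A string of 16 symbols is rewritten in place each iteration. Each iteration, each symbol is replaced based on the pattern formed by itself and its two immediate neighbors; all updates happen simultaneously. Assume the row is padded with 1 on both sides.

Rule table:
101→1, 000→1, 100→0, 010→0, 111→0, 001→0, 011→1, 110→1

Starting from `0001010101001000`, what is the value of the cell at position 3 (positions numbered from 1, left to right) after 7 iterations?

0100101010000010
1000010100111001
1011001000101001
1111000010010001
0001011000000101
0100111011110011
1000101110010010
position 3 holds 0

0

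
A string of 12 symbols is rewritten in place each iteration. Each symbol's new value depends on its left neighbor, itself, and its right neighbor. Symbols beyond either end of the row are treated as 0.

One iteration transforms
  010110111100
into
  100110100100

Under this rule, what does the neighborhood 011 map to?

1

At position 3 the neighborhood is 011; the next row has 1 there.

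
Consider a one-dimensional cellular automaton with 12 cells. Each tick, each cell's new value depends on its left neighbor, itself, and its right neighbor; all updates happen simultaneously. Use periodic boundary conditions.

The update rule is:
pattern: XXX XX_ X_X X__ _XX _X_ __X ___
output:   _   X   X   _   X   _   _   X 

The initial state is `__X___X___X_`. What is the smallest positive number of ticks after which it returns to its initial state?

2

X___X___X___
__X___X___X_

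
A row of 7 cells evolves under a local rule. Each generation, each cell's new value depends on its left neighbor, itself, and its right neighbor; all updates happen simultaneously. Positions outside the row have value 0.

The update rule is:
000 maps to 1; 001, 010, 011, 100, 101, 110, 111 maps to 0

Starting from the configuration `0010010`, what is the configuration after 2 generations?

0011111

1000000
0011111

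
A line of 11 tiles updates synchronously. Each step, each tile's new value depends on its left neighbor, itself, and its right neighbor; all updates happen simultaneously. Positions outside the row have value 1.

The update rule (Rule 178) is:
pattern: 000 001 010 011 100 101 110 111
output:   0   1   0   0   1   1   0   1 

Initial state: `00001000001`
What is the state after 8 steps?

01101010101

step 1: 10010100010
step 2: 01101010101
step 3: 10010101010
step 4: 01101010101  (repeats step 2; period 2)
step 8: 01101010101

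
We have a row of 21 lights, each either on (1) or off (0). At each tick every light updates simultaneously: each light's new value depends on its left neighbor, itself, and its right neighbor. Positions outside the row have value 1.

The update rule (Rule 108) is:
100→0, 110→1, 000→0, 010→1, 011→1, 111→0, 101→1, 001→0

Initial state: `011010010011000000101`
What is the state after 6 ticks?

000010010011000000100

tick 1: 111110010011000000111
tick 2: 000010010011000000100
tick 3: 000010010011000000100  (fixed point — unchanged through tick 6)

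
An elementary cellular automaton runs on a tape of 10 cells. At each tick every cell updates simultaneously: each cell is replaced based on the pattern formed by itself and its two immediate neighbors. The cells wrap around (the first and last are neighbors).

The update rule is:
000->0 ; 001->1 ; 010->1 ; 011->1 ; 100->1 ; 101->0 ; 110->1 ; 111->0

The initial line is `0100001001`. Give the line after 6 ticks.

0110101011

0110011111
0111110001
0100011011
0110111011
0110101011
0110101011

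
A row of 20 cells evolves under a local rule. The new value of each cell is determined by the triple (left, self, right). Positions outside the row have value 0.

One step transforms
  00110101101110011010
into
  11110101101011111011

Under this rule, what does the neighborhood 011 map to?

1

At position 2 the neighborhood is 011; the next row has 1 there.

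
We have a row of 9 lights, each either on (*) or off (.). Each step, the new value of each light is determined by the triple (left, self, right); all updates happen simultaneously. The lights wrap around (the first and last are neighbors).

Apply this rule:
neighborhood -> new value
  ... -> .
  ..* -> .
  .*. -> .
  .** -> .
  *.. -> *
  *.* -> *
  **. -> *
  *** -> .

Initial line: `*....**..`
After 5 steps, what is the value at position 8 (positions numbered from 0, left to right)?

.

.*....**.
..*....**
*..*....*
**..*....
.**..*...
position 8 holds .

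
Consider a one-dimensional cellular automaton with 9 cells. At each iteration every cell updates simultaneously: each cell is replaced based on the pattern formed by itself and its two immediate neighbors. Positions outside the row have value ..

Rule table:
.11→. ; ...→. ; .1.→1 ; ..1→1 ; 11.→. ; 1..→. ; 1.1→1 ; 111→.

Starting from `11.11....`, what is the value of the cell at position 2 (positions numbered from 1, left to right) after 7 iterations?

.

iteration 1: ..1......
iteration 2: .11......
iteration 3: 1........
iteration 4: 1........  (fixed point — unchanged through iteration 7)
position 2 holds .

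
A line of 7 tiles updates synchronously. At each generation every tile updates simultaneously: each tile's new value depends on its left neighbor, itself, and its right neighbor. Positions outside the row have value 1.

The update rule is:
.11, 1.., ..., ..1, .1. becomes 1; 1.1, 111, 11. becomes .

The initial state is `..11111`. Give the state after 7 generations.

generation 1: 111....
generation 2: ...1111
generation 3: 1111...
generation 4: ....111
generation 5: 11111..
generation 6: .....11
generation 7: 111111.

111111.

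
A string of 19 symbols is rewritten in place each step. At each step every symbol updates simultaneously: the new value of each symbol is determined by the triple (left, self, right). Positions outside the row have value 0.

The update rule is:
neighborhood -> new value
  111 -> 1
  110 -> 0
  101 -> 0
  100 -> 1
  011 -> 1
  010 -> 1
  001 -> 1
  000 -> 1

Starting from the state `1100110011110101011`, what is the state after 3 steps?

1011101111100101010
1011001111011101011
1010111110011001010

1010111110011001010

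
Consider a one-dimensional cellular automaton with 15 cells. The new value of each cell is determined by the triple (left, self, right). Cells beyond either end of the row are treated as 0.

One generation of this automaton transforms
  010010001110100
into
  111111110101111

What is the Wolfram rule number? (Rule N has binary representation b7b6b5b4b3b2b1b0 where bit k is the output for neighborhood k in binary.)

position 9: 111 → 1  (bit 7 = 1)
position 10: 110 → 0  (bit 6 = 0)
position 11: 101 → 1  (bit 5 = 1)
position 2: 100 → 1  (bit 4 = 1)
position 8: 011 → 0  (bit 3 = 0)
position 1: 010 → 1  (bit 2 = 1)
position 0: 001 → 1  (bit 1 = 1)
position 6: 000 → 1  (bit 0 = 1)
bits b7..b0 = 10110111 = 183

183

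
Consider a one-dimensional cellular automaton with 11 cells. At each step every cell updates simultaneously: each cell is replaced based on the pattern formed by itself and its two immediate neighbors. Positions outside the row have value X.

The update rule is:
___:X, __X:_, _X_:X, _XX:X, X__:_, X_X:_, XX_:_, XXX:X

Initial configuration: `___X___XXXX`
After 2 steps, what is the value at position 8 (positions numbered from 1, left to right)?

X

_X_X_X_XXXX
_X_X_X_XXXX
position 8 holds X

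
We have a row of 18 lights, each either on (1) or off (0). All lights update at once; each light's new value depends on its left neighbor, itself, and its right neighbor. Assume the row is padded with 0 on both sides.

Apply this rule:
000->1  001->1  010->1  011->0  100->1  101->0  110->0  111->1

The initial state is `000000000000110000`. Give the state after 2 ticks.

011111111110110110

111111111111001111
011111111110110110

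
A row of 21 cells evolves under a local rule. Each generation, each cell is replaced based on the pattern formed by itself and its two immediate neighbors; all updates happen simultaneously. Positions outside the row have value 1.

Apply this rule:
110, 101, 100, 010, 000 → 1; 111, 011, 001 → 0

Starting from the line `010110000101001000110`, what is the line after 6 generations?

111011110111101110011
001100011000110011000
100111001110011001110
110001100011001100011
011100111001100111000
100110001100110001110

100110001100110001110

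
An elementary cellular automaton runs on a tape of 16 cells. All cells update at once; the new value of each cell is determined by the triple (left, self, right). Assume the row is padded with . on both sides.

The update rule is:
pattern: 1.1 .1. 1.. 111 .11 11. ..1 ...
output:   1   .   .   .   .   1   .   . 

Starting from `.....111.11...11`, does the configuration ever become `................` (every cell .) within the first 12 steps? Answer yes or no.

yes

.......11.1....1
........11......
.........1......
................
all cells are . at step 4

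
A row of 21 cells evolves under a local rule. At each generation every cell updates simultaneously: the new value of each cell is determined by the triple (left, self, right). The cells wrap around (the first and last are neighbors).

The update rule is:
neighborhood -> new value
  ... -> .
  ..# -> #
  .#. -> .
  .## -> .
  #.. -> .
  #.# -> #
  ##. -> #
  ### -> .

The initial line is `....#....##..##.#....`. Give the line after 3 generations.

generation 1: ...#....#.#.#.##.....
generation 2: ..#....#.#.#.#.#.....
generation 3: .#....#.#.#.#.#......

.#....#.#.#.#.#......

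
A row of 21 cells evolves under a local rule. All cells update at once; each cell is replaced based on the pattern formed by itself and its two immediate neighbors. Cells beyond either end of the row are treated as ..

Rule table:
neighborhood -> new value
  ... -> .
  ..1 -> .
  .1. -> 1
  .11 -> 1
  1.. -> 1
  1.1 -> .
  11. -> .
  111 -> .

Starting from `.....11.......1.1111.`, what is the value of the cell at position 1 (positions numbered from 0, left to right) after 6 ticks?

.

.....1.1......1.1...1
.....1.11.....1.11..1
.....1.1.1....1.1.1.1
.....1.1.11...1.1.1.1
.....1.1.1.1..1.1.1.1
.....1.1.1.11.1.1.1.1
position 1 holds .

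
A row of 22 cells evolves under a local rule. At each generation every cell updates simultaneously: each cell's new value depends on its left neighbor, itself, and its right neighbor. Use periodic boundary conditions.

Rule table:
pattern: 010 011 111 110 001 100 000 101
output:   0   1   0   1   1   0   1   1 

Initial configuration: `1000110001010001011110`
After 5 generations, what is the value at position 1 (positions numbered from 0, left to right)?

1

0011110110100110110011
0110011111001111110111
1110110001011000011101
0011110110111011110111
0110011111101110011101
position 1 holds 1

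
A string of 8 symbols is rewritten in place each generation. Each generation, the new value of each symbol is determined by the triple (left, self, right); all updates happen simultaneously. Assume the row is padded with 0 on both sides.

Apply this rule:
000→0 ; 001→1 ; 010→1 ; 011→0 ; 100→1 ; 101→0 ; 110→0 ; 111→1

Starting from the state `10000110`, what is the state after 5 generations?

11001001
00111111
01011110
11001101
00110001

00110001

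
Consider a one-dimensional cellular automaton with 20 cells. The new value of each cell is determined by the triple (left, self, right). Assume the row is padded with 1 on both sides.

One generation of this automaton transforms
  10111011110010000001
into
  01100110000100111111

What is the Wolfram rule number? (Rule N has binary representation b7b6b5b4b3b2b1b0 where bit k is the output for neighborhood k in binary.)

43

position 3: 111 → 0  (bit 7 = 0)
position 0: 110 → 0  (bit 6 = 0)
position 1: 101 → 1  (bit 5 = 1)
position 10: 100 → 0  (bit 4 = 0)
position 2: 011 → 1  (bit 3 = 1)
position 12: 010 → 0  (bit 2 = 0)
position 11: 001 → 1  (bit 1 = 1)
position 14: 000 → 1  (bit 0 = 1)
bits b7..b0 = 00101011 = 43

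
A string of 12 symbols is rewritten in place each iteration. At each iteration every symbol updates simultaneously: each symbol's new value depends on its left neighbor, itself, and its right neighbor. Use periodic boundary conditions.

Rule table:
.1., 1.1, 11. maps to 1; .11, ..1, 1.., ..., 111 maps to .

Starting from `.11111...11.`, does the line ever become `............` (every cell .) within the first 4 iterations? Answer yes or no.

.....1....1.
.....1....1.  (fixed point — unchanged through iteration 4)
iteration 4 is .....1....1., still not uniform .

no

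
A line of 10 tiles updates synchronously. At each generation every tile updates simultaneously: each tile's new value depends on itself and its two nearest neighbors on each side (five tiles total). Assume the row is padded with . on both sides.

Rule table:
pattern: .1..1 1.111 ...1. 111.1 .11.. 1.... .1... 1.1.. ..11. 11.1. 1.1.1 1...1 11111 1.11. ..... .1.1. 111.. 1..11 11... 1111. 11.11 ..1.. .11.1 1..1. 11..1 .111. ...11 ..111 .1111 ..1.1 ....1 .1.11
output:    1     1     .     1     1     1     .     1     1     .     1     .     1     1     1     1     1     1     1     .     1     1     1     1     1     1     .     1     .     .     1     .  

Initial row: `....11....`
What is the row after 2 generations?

11111.11.1

111.111111
11111.11.1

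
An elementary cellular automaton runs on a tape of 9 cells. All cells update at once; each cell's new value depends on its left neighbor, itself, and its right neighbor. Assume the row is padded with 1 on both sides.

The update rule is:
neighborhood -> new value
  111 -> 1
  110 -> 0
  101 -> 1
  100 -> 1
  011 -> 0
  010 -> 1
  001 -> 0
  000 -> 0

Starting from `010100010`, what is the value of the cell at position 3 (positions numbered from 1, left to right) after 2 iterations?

1

111110011
111101001
position 3 holds 1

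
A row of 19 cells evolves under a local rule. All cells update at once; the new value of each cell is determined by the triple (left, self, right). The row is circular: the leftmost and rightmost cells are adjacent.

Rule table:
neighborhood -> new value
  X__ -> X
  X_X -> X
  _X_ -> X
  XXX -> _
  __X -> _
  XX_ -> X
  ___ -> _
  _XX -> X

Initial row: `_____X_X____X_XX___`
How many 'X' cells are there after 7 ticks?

13

tick 1: _____XXXX___XXXXX__
tick 2: _____X__XX__X___XX_
tick 3: _____XX_XXX_XX__XXX
tick 4: X____XXXX_XXXXX_X_X
tick 5: XX___X__XXX___XXXXX
tick 6: _XX__XX_X_XX__X____
tick 7: _XXX_XXXXXXXX_XX___
count of X: 13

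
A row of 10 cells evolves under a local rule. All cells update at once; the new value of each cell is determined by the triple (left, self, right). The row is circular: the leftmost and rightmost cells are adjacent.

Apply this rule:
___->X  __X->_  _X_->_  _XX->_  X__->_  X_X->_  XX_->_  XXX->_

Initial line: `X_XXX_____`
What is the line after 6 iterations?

______XXX_
XXXXX_____
______XXX_  (repeats iteration 1; period 2)
iteration 6: XXXXX_____

XXXXX_____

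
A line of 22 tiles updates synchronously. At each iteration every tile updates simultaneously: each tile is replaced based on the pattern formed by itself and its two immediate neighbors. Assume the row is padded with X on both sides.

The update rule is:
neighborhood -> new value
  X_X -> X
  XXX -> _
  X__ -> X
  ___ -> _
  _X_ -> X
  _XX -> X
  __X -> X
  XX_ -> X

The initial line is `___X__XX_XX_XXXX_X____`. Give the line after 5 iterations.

____XX___XX____XXXXXXX

X_XXXXXXXXXXX__XXXX__X
XXX_________XXXX__XXXX
__XX_______XX__XXXX___
XXXXX_____XXXXXX__XX_X
____XX___XX____XXXXXXX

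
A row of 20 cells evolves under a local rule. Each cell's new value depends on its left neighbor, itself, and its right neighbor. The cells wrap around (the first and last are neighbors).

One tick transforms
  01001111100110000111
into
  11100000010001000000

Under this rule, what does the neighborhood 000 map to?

0

At position 14 the neighborhood is 000; the next row has 0 there.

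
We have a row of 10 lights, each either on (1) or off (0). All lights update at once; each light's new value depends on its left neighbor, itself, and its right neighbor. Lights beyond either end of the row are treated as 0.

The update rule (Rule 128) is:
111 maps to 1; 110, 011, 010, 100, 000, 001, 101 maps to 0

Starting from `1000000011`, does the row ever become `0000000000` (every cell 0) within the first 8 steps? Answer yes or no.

yes

0000000000
all cells are 0 at step 1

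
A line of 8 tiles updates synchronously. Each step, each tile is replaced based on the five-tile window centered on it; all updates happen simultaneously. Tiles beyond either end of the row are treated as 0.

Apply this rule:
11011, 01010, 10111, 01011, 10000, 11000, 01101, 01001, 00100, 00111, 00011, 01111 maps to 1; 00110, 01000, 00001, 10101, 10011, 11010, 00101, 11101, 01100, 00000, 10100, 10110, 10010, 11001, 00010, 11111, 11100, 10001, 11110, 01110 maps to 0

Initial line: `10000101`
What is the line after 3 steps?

01010010

step 1: 10100010
step 2: 01000010
step 3: 01010010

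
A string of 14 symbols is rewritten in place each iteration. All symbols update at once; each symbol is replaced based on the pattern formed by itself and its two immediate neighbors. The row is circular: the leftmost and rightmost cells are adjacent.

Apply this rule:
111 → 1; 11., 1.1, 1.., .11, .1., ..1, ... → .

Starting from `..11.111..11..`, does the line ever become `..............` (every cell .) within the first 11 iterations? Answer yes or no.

yes

......1.......
..............
all cells are . at iteration 2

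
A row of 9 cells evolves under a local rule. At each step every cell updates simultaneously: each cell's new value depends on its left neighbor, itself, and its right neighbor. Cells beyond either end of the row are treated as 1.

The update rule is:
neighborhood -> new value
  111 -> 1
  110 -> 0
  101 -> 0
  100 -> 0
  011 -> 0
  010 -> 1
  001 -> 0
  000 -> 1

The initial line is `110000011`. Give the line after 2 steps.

100111001
000010000

000010000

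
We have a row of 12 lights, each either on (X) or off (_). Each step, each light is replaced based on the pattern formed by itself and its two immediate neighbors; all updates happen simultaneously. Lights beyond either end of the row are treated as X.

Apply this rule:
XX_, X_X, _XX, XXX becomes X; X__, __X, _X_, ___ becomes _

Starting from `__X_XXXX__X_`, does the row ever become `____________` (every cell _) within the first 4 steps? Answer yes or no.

no

___XXXXX___X
___XXXXX___X  (fixed point — unchanged through step 4)
step 4 is ___XXXXX___X, still not uniform _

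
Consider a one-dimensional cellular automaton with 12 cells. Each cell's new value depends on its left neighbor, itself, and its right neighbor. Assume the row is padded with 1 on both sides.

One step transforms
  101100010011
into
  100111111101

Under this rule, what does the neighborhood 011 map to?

At position 2 the neighborhood is 011; the next row has 0 there.

0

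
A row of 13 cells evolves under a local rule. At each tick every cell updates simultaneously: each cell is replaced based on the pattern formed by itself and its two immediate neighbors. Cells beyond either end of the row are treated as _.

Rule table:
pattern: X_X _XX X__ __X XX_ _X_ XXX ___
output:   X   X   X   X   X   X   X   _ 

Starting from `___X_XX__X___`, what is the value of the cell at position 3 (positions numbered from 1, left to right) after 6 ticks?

__XXXXXXXXX__
_XXXXXXXXXXX_
XXXXXXXXXXXXX
XXXXXXXXXXXXX  (fixed point — unchanged through tick 6)
position 3 holds X

X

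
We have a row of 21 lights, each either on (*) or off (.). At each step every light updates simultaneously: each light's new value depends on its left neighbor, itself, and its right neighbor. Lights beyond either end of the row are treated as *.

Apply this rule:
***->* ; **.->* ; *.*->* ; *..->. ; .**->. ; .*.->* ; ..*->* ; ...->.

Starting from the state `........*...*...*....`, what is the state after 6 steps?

..*.***.************.

.......**..**..**...*
......*.*.*.*.*.*..*.
.....************.***
....*.************.**
...***.************.*
..*.***.************.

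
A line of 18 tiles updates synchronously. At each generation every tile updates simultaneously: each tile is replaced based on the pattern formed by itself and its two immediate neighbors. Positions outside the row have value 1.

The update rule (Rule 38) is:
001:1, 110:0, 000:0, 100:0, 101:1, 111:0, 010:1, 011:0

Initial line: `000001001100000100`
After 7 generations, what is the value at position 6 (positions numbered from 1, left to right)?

0

generation 1: 000011010000001101
generation 2: 000100110000010010
generation 3: 001101000000110111
generation 4: 010011000001001000
generation 5: 110100000011011001
generation 6: 001100000100100010
generation 7: 010000001101100111
position 6 holds 0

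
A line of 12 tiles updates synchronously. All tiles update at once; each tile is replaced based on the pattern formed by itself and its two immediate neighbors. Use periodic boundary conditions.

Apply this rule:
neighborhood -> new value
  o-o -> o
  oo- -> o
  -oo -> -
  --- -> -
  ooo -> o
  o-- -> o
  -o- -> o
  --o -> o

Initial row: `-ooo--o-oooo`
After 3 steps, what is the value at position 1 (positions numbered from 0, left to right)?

step 1: o-oooooo-ooo
step 2: oo-oooooo-oo
step 3: ooo-oooooo-o
position 1 holds o

o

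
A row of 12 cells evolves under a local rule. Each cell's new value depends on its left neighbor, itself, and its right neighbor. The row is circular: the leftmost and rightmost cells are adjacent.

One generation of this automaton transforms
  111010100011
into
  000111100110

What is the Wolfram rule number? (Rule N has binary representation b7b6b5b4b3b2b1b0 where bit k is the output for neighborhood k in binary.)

position 0: 111 → 0  (bit 7 = 0)
position 2: 110 → 0  (bit 6 = 0)
position 3: 101 → 1  (bit 5 = 1)
position 7: 100 → 0  (bit 4 = 0)
position 10: 011 → 1  (bit 3 = 1)
position 4: 010 → 1  (bit 2 = 1)
position 9: 001 → 1  (bit 1 = 1)
position 8: 000 → 0  (bit 0 = 0)
bits b7..b0 = 00101110 = 46

46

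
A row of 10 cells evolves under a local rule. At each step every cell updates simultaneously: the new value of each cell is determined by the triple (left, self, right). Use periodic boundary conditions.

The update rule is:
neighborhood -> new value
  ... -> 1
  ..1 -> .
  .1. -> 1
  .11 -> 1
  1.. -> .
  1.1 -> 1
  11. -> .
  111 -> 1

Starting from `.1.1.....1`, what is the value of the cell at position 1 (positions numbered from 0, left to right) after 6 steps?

1

step 1: 1111.111.1
step 2: 111.111.11
step 3: 11.111.111
step 4: 1.111.1111
step 5: .111.11111
step 6: 111.11111.
position 1 holds 1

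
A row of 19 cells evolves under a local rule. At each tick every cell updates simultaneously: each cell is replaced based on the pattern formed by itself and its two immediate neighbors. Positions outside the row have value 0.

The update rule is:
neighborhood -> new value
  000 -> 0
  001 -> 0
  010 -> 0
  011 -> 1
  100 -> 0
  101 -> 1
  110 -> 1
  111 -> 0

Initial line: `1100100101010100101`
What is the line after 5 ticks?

1100000000000000000

tick 1: 1100000010101000010
tick 2: 1100000001010000000
tick 3: 1100000000100000000
tick 4: 1100000000000000000
tick 5: 1100000000000000000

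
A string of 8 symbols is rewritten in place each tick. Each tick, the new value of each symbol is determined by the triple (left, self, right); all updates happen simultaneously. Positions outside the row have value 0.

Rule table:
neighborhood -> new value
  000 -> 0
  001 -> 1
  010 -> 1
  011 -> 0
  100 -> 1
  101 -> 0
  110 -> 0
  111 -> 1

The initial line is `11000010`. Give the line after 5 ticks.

00100111
01111010
10110011
10001100
11010010

11010010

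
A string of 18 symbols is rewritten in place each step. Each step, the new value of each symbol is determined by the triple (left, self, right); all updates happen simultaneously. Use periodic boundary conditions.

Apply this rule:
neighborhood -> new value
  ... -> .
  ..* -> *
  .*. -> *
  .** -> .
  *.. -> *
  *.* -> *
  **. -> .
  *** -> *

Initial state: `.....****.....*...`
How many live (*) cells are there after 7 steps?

12

step 1: ....*.**.*...***..
step 2: ...***..***.*.*.*.
step 3: ..*.*.**.*.*******
step 4: ******..***.*****.
step 5: .****.**.*.*.***.*
step 6: *.**.*..*****.*.**
step 7: .*..****.***.***.*
count of *: 12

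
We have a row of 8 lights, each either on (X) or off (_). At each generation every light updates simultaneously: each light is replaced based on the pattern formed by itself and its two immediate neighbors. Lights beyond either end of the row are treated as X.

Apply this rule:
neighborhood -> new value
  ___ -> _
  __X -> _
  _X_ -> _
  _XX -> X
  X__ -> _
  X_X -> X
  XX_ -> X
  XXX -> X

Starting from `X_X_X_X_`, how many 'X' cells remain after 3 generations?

7

generation 1: XX_X_X_X
generation 2: XXX_X_XX
generation 3: XXXX_XXX
count of X: 7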